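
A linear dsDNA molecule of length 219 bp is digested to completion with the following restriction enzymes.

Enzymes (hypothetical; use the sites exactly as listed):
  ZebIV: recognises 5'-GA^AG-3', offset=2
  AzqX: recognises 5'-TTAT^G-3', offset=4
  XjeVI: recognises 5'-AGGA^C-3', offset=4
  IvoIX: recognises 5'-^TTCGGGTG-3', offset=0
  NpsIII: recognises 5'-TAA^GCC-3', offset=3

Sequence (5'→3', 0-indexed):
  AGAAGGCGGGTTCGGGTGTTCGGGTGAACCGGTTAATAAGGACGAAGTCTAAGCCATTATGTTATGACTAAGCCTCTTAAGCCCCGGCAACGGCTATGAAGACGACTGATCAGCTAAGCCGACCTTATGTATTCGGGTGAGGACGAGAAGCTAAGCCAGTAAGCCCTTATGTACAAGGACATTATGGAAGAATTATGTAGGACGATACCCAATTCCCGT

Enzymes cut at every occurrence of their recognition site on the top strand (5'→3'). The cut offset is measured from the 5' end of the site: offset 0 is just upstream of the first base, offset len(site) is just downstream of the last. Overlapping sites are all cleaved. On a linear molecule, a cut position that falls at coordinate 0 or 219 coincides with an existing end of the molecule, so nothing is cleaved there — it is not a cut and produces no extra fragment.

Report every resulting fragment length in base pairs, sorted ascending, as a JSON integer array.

[3,3,3,3,5,5,6,6,6,6,7,7,8,8,8,8,8,9,9,11,12,17,18,19,24]

Scan for sites:
  ZebIV (GAAG, off=2): starts [1, 43, 97, 146, 186] → cuts [3, 45, 99, 148, 188]
  AzqX (TTATG, off=4): starts [56, 61, 124, 166, 181, 192] → cuts [60, 65, 128, 170, 185, 196]
  XjeVI (AGGAC, off=4): starts [38, 139, 175, 198] → cuts [42, 143, 179, 202]
  IvoIX (TTCGGGTG, off=0): starts [10, 18, 131] → cuts [10, 18, 131]
  NpsIII (TAAGCC, off=3): starts [49, 68, 77, 114, 151, 159] → cuts [52, 71, 80, 117, 154, 162]

All cut coordinates (distinct, sorted): [3, 10, 18, 42, 45, 52, 60, 65, 71, 80, 99, 117, 128, 131, 143, 148, 154, 162, 170, 179, 185, 188, 196, 202]

Fragments:
  [0,3): 3 bp
  [3,10): 7 bp
  [10,18): 8 bp
  [18,42): 24 bp
  [42,45): 3 bp
  [45,52): 7 bp
  [52,60): 8 bp
  [60,65): 5 bp
  [65,71): 6 bp
  [71,80): 9 bp
  [80,99): 19 bp
  [99,117): 18 bp
  [117,128): 11 bp
  [128,131): 3 bp
  [131,143): 12 bp
  [143,148): 5 bp
  [148,154): 6 bp
  [154,162): 8 bp
  [162,170): 8 bp
  [170,179): 9 bp
  [179,185): 6 bp
  [185,188): 3 bp
  [188,196): 8 bp
  [196,202): 6 bp
  [202,219): 17 bp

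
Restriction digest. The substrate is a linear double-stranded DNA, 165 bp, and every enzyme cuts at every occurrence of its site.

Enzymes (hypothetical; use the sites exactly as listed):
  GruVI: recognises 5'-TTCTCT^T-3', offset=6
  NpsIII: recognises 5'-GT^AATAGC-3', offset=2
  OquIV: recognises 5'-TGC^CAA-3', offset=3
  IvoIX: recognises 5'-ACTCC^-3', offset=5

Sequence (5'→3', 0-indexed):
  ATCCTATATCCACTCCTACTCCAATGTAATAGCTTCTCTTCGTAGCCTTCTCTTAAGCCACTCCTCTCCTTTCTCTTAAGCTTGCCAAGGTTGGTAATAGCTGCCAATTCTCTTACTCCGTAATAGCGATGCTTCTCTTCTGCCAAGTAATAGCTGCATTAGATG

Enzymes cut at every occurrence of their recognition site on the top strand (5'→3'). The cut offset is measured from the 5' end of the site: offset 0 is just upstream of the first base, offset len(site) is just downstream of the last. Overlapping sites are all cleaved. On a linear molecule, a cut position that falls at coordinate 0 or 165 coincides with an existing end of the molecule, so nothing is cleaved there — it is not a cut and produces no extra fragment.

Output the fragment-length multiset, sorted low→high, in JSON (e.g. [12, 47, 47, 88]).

[2,5,5,5,6,6,9,9,9,10,11,12,12,14,16,17,17]

Scan for sites:
  GruVI TTCTCTT/6: at [33, 47, 70, 107, 132] ⇒ [39, 53, 76, 113, 138]
  NpsIII GTAATAGC/2: at [25, 93, 119, 146] ⇒ [27, 95, 121, 148]
  OquIV TGCCAA/3: at [82, 101, 140] ⇒ [85, 104, 143]
  IvoIX ACTCC/5: at [11, 17, 59, 114] ⇒ [16, 22, 64, 119]

All cut coordinates (distinct, sorted): [16, 22, 27, 39, 53, 64, 76, 85, 95, 104, 113, 119, 121, 138, 143, 148]

Fragments:
  [0,16): 16 bp
  [16,22): 6 bp
  [22,27): 5 bp
  [27,39): 12 bp
  [39,53): 14 bp
  [53,64): 11 bp
  [64,76): 12 bp
  [76,85): 9 bp
  [85,95): 10 bp
  [95,104): 9 bp
  [104,113): 9 bp
  [113,119): 6 bp
  [119,121): 2 bp
  [121,138): 17 bp
  [138,143): 5 bp
  [143,148): 5 bp
  [148,165): 17 bp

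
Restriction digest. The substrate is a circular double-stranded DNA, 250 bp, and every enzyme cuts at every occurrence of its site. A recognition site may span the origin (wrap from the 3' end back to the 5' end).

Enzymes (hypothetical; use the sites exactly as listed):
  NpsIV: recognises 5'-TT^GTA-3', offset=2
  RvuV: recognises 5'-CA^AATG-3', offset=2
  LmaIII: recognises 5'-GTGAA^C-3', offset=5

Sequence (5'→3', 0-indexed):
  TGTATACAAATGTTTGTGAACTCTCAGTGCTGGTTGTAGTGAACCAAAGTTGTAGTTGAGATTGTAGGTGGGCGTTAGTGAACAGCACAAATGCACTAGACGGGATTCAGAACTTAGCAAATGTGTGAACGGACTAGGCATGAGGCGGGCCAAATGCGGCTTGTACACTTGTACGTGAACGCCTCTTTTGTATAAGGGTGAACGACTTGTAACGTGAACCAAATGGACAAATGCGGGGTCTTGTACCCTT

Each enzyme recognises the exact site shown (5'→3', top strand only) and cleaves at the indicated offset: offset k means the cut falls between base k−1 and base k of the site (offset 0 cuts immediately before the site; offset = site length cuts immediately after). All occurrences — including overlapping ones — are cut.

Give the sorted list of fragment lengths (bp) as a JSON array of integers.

[3,6,7,7,8,8,8,8,9,9,10,10,10,10,12,12,13,13,15,19,23,30]

Per-enzyme occurrences:
  NpsIV TTGTA/2: at [33, 49, 61, 160, 168, 187, 206, 240, 249] ⇒ [1, 35, 51, 63, 162, 170, 189, 208, 242]
  RvuV CAAATG/2: at [6, 87, 117, 150, 219, 227] ⇒ [8, 89, 119, 152, 221, 229]
  LmaIII GTGAAC/5: at [15, 38, 77, 124, 174, 197, 213] ⇒ [20, 43, 82, 129, 179, 202, 218]

All cut coordinates (distinct, sorted): [1, 8, 20, 35, 43, 51, 63, 82, 89, 119, 129, 152, 162, 170, 179, 189, 202, 208, 218, 221, 229, 242]

Fragments:
  1→8: 7 bp
  8→20: 12 bp
  20→35: 15 bp
  35→43: 8 bp
  43→51: 8 bp
  51→63: 12 bp
  63→82: 19 bp
  82→89: 7 bp
  89→119: 30 bp
  119→129: 10 bp
  129→152: 23 bp
  152→162: 10 bp
  162→170: 8 bp
  170→179: 9 bp
  179→189: 10 bp
  189→202: 13 bp
  202→208: 6 bp
  208→218: 10 bp
  218→221: 3 bp
  221→229: 8 bp
  229→242: 13 bp
  242→1 (wrap): 250-242+1 = 9 bp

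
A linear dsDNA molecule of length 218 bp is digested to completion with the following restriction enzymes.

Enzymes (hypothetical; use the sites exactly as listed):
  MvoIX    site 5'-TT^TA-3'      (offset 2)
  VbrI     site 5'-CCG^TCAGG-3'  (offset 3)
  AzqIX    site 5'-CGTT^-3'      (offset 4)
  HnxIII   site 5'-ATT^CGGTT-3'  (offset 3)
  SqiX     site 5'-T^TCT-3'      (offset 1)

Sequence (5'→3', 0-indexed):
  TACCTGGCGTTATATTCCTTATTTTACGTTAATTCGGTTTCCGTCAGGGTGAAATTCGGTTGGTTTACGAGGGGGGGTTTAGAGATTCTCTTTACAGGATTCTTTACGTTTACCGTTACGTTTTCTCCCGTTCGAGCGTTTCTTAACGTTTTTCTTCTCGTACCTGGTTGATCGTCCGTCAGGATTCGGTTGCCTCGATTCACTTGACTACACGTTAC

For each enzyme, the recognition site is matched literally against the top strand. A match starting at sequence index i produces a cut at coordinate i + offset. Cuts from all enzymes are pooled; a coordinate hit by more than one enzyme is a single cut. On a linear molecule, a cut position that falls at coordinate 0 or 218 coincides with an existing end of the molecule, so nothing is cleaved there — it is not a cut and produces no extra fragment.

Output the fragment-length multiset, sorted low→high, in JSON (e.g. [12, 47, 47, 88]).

[1,2,2,3,4,4,5,6,6,6,7,7,8,8,8,9,9,9,10,11,13,13,14,23,30]

Per-enzyme occurrences:
  MvoIX (TTTA, off=2): starts [22, 63, 77, 90, 102, 108] → cuts [24, 65, 79, 92, 104, 110]
  VbrI (CCGTCAGG, off=3): starts [40, 175] → cuts [43, 178]
  AzqIX (CGTT, off=4): starts [7, 26, 106, 113, 118, 128, 136, 146, 212] → cuts [11, 30, 110, 117, 122, 132, 140, 150, 216]
  HnxIII (ATTCGGTT, off=3): starts [31, 53, 183] → cuts [34, 56, 186]
  SqiX (TTCT, off=1): starts [85, 99, 122, 139, 151, 154] → cuts [86, 100, 123, 140, 152, 155]

All cut coordinates (distinct, sorted): [11, 24, 30, 34, 43, 56, 65, 79, 86, 92, 100, 104, 110, 117, 122, 123, 132, 140, 150, 152, 155, 178, 186, 216]

Fragment lengths:
  [0,11): 11 bp
  [11,24): 13 bp
  [24,30): 6 bp
  [30,34): 4 bp
  [34,43): 9 bp
  [43,56): 13 bp
  [56,65): 9 bp
  [65,79): 14 bp
  [79,86): 7 bp
  [86,92): 6 bp
  [92,100): 8 bp
  [100,104): 4 bp
  [104,110): 6 bp
  [110,117): 7 bp
  [117,122): 5 bp
  [122,123): 1 bp
  [123,132): 9 bp
  [132,140): 8 bp
  [140,150): 10 bp
  [150,152): 2 bp
  [152,155): 3 bp
  [155,178): 23 bp
  [178,186): 8 bp
  [186,216): 30 bp
  [216,218): 2 bp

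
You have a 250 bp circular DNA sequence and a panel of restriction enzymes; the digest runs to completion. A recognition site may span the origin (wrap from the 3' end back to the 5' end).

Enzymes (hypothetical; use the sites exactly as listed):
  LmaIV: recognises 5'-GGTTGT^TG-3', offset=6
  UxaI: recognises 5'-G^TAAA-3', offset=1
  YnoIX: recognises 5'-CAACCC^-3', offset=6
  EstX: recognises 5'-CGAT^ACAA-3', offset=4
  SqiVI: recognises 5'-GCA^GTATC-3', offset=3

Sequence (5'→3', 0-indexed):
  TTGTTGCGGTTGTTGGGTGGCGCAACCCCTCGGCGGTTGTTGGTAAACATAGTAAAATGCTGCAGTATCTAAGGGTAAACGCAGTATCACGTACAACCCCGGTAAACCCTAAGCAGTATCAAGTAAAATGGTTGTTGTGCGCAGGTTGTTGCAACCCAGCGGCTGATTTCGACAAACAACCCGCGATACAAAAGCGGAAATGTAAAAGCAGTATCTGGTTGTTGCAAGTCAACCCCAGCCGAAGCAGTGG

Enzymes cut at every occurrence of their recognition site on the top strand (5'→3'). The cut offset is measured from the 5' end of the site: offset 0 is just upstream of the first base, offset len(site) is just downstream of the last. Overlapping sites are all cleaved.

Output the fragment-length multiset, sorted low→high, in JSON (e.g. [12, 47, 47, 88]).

Per-enzyme occurrences:
  LmaIV (GGTTGTTG, off=6): starts [7, 34, 129, 143, 216, 248] → cuts [4, 13, 40, 135, 149, 222]
  UxaI (GTAAA, off=1): starts [42, 51, 74, 101, 122, 201] → cuts [43, 52, 75, 102, 123, 202]
  YnoIX (CAACCC, off=6): starts [22, 93, 151, 176, 229] → cuts [28, 99, 157, 182, 235]
  EstX (CGATACAA, off=4): starts [183] → cuts [187]
  SqiVI (GCAGTATC, off=3): starts [61, 80, 112, 207] → cuts [64, 83, 115, 210]

All cut coordinates (distinct, sorted): [4, 13, 28, 40, 43, 52, 64, 75, 83, 99, 102, 115, 123, 135, 149, 157, 182, 187, 202, 210, 222, 235]

Fragments:
  4→13: 9 bp
  13→28: 15 bp
  28→40: 12 bp
  40→43: 3 bp
  43→52: 9 bp
  52→64: 12 bp
  64→75: 11 bp
  75→83: 8 bp
  83→99: 16 bp
  99→102: 3 bp
  102→115: 13 bp
  115→123: 8 bp
  123→135: 12 bp
  135→149: 14 bp
  149→157: 8 bp
  157→182: 25 bp
  182→187: 5 bp
  187→202: 15 bp
  202→210: 8 bp
  210→222: 12 bp
  222→235: 13 bp
  235→4 (wrap): 250-235+4 = 19 bp

[3,3,5,8,8,8,8,9,9,11,12,12,12,12,13,13,14,15,15,16,19,25]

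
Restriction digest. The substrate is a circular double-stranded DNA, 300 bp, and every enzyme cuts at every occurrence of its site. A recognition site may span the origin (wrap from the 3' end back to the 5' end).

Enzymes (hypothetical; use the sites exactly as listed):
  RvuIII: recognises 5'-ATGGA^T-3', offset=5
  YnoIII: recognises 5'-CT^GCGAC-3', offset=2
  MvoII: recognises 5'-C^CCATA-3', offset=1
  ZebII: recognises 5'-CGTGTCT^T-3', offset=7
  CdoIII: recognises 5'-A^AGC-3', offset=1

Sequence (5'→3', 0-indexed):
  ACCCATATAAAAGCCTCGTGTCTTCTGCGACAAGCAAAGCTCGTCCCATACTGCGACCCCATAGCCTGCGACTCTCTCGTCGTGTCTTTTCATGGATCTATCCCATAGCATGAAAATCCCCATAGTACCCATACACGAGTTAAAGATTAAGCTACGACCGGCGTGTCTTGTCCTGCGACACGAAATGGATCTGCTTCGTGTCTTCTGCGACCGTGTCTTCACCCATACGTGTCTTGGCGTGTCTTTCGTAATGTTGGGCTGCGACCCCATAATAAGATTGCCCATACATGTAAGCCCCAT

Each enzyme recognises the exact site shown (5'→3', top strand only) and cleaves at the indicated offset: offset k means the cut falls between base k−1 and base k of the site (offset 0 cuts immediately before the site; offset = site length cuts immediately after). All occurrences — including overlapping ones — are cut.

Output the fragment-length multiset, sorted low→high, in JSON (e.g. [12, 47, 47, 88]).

Per-enzyme occurrences:
  RvuIII ATGGAT/5: at [91, 184] ⇒ [96, 189]
  YnoIII CTGCGAC/2: at [24, 50, 65, 172, 204, 258] ⇒ [26, 52, 67, 174, 206, 260]
  MvoII CCCATA/1: at [1, 44, 57, 101, 118, 127, 221, 265, 280, 295] ⇒ [2, 45, 58, 102, 119, 128, 222, 266, 281, 296]
  ZebII CGTGTCTT/7: at [16, 80, 161, 196, 211, 227, 237] ⇒ [23, 87, 168, 203, 218, 234, 244]
  CdoIII AAGC/1: at [10, 31, 36, 148, 291] ⇒ [11, 32, 37, 149, 292]

All cut coordinates (distinct, sorted): [2, 11, 23, 26, 32, 37, 45, 52, 58, 67, 87, 96, 102, 119, 128, 149, 168, 174, 189, 203, 206, 218, 222, 234, 244, 260, 266, 281, 292, 296]

Fragment lengths:
  2→11: 9 bp
  11→23: 12 bp
  23→26: 3 bp
  26→32: 6 bp
  32→37: 5 bp
  37→45: 8 bp
  45→52: 7 bp
  52→58: 6 bp
  58→67: 9 bp
  67→87: 20 bp
  87→96: 9 bp
  96→102: 6 bp
  102→119: 17 bp
  119→128: 9 bp
  128→149: 21 bp
  149→168: 19 bp
  168→174: 6 bp
  174→189: 15 bp
  189→203: 14 bp
  203→206: 3 bp
  206→218: 12 bp
  218→222: 4 bp
  222→234: 12 bp
  234→244: 10 bp
  244→260: 16 bp
  260→266: 6 bp
  266→281: 15 bp
  281→292: 11 bp
  292→296: 4 bp
  296→2 (wrap): 300-296+2 = 6 bp

[3,3,4,4,5,6,6,6,6,6,6,7,8,9,9,9,9,10,11,12,12,12,14,15,15,16,17,19,20,21]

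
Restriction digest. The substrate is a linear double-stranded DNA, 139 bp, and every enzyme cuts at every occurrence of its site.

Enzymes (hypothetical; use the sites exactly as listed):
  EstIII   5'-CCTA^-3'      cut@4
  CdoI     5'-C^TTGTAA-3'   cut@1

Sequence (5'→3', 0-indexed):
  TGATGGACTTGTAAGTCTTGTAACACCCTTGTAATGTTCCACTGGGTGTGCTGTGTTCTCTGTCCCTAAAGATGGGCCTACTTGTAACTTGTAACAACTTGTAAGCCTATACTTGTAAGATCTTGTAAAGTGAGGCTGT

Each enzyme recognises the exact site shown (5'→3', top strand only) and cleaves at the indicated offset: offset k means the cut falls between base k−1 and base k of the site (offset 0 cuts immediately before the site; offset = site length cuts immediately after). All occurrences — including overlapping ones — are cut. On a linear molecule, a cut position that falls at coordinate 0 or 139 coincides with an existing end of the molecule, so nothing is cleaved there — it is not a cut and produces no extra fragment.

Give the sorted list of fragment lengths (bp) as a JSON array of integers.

Scan for sites:
  EstIII CCTA/4: at [64, 76, 105] ⇒ [68, 80, 109]
  CdoI CTTGTAA/1: at [7, 16, 27, 80, 87, 97, 111, 121] ⇒ [8, 17, 28, 81, 88, 98, 112, 122]

Pooled cuts: [8, 17, 28, 68, 80, 81, 88, 98, 109, 112, 122]

Fragments:
  [0,8): 8 bp
  [8,17): 9 bp
  [17,28): 11 bp
  [28,68): 40 bp
  [68,80): 12 bp
  [80,81): 1 bp
  [81,88): 7 bp
  [88,98): 10 bp
  [98,109): 11 bp
  [109,112): 3 bp
  [112,122): 10 bp
  [122,139): 17 bp

[1,3,7,8,9,10,10,11,11,12,17,40]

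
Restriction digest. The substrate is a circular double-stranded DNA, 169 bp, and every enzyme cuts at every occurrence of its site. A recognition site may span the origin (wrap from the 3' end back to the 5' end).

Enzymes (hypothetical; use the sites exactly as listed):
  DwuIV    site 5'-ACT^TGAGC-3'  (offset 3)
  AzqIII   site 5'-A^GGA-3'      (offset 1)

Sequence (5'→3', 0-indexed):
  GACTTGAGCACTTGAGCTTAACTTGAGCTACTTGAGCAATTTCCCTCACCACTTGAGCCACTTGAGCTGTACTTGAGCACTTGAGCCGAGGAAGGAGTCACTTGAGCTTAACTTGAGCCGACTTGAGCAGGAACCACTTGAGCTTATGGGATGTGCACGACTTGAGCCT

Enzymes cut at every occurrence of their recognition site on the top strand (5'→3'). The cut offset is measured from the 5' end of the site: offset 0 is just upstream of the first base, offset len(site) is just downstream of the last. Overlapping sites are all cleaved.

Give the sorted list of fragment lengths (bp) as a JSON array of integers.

[4,6,8,8,8,9,9,9,9,10,11,11,11,11,21,24]

Per-enzyme occurrences:
  DwuIV ACTTGAGC/3: at [1, 9, 20, 29, 50, 59, 70, 78, 99, 110, 120, 135, 159] ⇒ [4, 12, 23, 32, 53, 62, 73, 81, 102, 113, 123, 138, 162]
  AzqIII AGGA/1: at [88, 92, 128] ⇒ [89, 93, 129]

All cut coordinates (distinct, sorted): [4, 12, 23, 32, 53, 62, 73, 81, 89, 93, 102, 113, 123, 129, 138, 162]

Fragment lengths:
  4→12: 8 bp
  12→23: 11 bp
  23→32: 9 bp
  32→53: 21 bp
  53→62: 9 bp
  62→73: 11 bp
  73→81: 8 bp
  81→89: 8 bp
  89→93: 4 bp
  93→102: 9 bp
  102→113: 11 bp
  113→123: 10 bp
  123→129: 6 bp
  129→138: 9 bp
  138→162: 24 bp
  162→4 (wrap): 169-162+4 = 11 bp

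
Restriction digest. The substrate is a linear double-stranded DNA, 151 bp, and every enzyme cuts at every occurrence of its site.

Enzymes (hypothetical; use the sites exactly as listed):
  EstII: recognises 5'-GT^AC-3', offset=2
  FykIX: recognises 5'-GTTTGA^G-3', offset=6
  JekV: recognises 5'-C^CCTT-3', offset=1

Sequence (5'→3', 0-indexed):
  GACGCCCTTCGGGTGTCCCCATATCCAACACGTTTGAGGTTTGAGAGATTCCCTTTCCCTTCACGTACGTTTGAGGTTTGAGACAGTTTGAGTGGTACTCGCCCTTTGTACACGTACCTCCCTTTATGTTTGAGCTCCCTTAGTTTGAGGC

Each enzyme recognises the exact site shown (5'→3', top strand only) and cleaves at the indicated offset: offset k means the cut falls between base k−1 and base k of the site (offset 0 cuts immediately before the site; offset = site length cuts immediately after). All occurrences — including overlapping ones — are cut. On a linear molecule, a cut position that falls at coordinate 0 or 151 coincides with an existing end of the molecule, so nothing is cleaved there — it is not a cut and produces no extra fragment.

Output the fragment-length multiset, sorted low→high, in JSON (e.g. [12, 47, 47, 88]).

[3,4,5,5,5,6,6,6,7,7,7,7,8,9,10,11,13,32]

Site scan:
  EstII GTAC/2: at [64, 94, 107, 113] ⇒ [66, 96, 109, 115]
  FykIX GTTTGAG/6: at [31, 38, 68, 75, 85, 127, 142] ⇒ [37, 44, 74, 81, 91, 133, 148]
  JekV CCCTT/1: at [4, 50, 56, 101, 119, 136] ⇒ [5, 51, 57, 102, 120, 137]

Pooled cuts: [5, 37, 44, 51, 57, 66, 74, 81, 91, 96, 102, 109, 115, 120, 133, 137, 148]

Fragments:
  [0,5): 5 bp
  [5,37): 32 bp
  [37,44): 7 bp
  [44,51): 7 bp
  [51,57): 6 bp
  [57,66): 9 bp
  [66,74): 8 bp
  [74,81): 7 bp
  [81,91): 10 bp
  [91,96): 5 bp
  [96,102): 6 bp
  [102,109): 7 bp
  [109,115): 6 bp
  [115,120): 5 bp
  [120,133): 13 bp
  [133,137): 4 bp
  [137,148): 11 bp
  [148,151): 3 bp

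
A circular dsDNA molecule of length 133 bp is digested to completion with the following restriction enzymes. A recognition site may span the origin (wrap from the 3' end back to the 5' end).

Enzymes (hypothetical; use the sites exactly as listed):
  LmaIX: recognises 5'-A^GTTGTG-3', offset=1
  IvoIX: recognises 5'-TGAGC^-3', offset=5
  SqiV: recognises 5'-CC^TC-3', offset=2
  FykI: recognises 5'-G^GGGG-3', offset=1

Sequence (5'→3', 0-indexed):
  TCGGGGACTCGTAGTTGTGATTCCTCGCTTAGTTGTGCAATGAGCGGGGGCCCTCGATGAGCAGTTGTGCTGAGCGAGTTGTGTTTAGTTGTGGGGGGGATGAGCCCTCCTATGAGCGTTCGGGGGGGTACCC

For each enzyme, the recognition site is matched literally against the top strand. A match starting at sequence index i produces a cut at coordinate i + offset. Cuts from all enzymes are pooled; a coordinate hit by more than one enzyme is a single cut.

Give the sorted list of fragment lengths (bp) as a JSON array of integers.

Site scan:
  LmaIX AGTTGTG/1: at [12, 30, 62, 76, 86] ⇒ [13, 31, 63, 77, 87]
  IvoIX TGAGC/5: at [40, 57, 70, 100, 112] ⇒ [45, 62, 75, 105, 117]
  SqiV CCTC/2: at [22, 51, 105, 131] ⇒ [0, 24, 53, 107]
  FykI GGGGG/1: at [45, 92, 93, 94, 121, 122, 123] ⇒ [46, 93, 94, 95, 122, 123, 124]

All cut coordinates (distinct, sorted): [0, 13, 24, 31, 45, 46, 53, 62, 63, 75, 77, 87, 93, 94, 95, 105, 107, 117, 122, 123, 124]

Fragments:
  0→13: 13 bp
  13→24: 11 bp
  24→31: 7 bp
  31→45: 14 bp
  45→46: 1 bp
  46→53: 7 bp
  53→62: 9 bp
  62→63: 1 bp
  63→75: 12 bp
  75→77: 2 bp
  77→87: 10 bp
  87→93: 6 bp
  93→94: 1 bp
  94→95: 1 bp
  95→105: 10 bp
  105→107: 2 bp
  107→117: 10 bp
  117→122: 5 bp
  122→123: 1 bp
  123→124: 1 bp
  124→0 (wrap): 133-124+0 = 9 bp

[1,1,1,1,1,1,2,2,5,6,7,7,9,9,10,10,10,11,12,13,14]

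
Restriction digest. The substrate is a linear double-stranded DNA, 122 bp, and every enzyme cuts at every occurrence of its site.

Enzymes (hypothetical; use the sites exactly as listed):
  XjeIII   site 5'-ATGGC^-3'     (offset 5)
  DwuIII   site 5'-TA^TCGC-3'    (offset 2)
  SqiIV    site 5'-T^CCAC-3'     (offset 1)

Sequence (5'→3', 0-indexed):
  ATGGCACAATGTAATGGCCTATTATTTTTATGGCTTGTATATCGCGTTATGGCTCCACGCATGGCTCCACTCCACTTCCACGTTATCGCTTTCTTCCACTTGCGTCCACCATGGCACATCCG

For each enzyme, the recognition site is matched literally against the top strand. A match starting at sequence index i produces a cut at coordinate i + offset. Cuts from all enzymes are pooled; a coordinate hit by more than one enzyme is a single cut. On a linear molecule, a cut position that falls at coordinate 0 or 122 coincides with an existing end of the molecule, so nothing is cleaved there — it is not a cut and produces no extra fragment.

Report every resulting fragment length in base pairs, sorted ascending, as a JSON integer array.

Per-enzyme occurrences:
  XjeIII (ATGGC, off=5): starts [0, 13, 29, 48, 60, 110] → cuts [5, 18, 34, 53, 65, 115]
  DwuIII (TATCGC, off=2): starts [39, 83] → cuts [41, 85]
  SqiIV (TCCAC, off=1): starts [53, 65, 70, 76, 94, 104] → cuts [54, 66, 71, 77, 95, 105]

All cut coordinates (distinct, sorted): [5, 18, 34, 41, 53, 54, 65, 66, 71, 77, 85, 95, 105, 115]

Fragments:
  [0,5): 5 bp
  [5,18): 13 bp
  [18,34): 16 bp
  [34,41): 7 bp
  [41,53): 12 bp
  [53,54): 1 bp
  [54,65): 11 bp
  [65,66): 1 bp
  [66,71): 5 bp
  [71,77): 6 bp
  [77,85): 8 bp
  [85,95): 10 bp
  [95,105): 10 bp
  [105,115): 10 bp
  [115,122): 7 bp

[1,1,5,5,6,7,7,8,10,10,10,11,12,13,16]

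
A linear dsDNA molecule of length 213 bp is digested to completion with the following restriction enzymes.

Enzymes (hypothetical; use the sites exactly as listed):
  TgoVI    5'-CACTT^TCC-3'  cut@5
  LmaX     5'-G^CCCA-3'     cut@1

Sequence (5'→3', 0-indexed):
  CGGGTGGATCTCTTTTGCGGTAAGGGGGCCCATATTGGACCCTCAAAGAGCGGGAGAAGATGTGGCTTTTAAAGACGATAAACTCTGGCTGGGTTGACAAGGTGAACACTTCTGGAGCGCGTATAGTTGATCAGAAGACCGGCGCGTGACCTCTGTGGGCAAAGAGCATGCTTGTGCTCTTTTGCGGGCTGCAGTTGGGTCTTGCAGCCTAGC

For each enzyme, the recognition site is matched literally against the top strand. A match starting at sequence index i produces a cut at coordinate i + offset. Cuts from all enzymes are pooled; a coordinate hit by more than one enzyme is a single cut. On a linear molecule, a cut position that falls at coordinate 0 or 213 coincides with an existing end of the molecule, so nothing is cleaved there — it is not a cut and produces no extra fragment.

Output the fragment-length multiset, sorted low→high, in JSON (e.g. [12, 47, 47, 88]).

[28,185]

Site scan:
  TgoVI (CACTTTCC, off=5): no sites
  LmaX GCCCA/1: at [27] ⇒ [28]

All cut coordinates (distinct, sorted): [28]

Fragments:
  [0,28): 28 bp
  [28,213): 185 bp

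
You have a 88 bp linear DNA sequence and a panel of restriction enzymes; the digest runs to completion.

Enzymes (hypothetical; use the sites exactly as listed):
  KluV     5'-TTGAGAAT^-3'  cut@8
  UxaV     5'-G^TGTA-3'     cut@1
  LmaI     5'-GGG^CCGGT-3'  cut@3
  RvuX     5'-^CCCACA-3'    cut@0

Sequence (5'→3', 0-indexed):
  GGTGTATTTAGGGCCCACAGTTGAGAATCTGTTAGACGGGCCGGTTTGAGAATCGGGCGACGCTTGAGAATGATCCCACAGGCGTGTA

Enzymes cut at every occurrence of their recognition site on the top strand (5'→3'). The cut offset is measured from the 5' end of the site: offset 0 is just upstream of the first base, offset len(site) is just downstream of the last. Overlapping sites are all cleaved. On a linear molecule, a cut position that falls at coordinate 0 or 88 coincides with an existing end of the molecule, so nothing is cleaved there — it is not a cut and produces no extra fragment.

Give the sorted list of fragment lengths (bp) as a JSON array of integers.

[2,3,4,10,11,12,13,15,18]

Site scan:
  KluV TTGAGAAT/8: at [20, 45, 63] ⇒ [28, 53, 71]
  UxaV GTGTA/1: at [1, 83] ⇒ [2, 84]
  LmaI GGGCCGGT/3: at [37] ⇒ [40]
  RvuX CCCACA/0: at [13, 74] ⇒ [13, 74]

All cut coordinates (distinct, sorted): [2, 13, 28, 40, 53, 71, 74, 84]

Fragments:
  [0,2): 2 bp
  [2,13): 11 bp
  [13,28): 15 bp
  [28,40): 12 bp
  [40,53): 13 bp
  [53,71): 18 bp
  [71,74): 3 bp
  [74,84): 10 bp
  [84,88): 4 bp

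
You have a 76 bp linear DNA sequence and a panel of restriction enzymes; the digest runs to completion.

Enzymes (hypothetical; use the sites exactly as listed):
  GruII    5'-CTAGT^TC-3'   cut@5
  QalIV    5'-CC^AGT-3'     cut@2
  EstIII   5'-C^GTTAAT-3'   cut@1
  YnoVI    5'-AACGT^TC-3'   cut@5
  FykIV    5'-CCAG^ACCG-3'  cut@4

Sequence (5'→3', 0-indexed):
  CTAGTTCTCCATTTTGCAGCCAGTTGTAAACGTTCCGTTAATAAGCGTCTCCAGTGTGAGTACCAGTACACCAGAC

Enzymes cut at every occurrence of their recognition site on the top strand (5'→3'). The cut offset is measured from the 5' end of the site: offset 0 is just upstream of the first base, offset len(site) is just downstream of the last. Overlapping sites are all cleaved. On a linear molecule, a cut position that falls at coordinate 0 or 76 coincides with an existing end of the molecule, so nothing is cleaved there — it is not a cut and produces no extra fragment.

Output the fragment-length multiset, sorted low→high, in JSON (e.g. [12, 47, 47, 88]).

Site scan:
  GruII CTAGTTC/5: at [0] ⇒ [5]
  QalIV CCAGT/2: at [19, 50, 62] ⇒ [21, 52, 64]
  EstIII CGTTAAT/1: at [35] ⇒ [36]
  YnoVI AACGTTC/5: at [28] ⇒ [33]
  FykIV (CCAGACCG, off=4): no sites

All cut coordinates (distinct, sorted): [5, 21, 33, 36, 52, 64]

Fragment lengths:
  [0,5): 5 bp
  [5,21): 16 bp
  [21,33): 12 bp
  [33,36): 3 bp
  [36,52): 16 bp
  [52,64): 12 bp
  [64,76): 12 bp

[3,5,12,12,12,16,16]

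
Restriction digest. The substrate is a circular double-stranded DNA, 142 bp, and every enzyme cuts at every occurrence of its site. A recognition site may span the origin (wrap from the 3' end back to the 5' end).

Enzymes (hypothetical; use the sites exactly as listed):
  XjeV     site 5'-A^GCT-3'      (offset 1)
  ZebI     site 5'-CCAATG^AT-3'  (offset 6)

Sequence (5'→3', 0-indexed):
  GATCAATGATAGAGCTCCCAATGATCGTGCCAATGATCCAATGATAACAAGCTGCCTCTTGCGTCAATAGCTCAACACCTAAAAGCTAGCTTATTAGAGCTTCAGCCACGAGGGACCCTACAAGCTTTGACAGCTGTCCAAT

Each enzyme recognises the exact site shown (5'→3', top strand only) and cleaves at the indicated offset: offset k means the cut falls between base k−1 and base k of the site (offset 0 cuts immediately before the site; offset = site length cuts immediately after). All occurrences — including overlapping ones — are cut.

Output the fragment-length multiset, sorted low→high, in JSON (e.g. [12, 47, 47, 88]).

[4,7,8,9,10,10,11,12,12,15,19,25]

Per-enzyme occurrences:
  XjeV (AGCT, off=1): starts [12, 49, 68, 83, 87, 97, 122, 131] → cuts [13, 50, 69, 84, 88, 98, 123, 132]
  ZebI (CCAATGAT, off=6): starts [17, 29, 37, 137] → cuts [1, 23, 35, 43]

Pooled cuts: [1, 13, 23, 35, 43, 50, 69, 84, 88, 98, 123, 132]

Fragments:
  1→13: 12 bp
  13→23: 10 bp
  23→35: 12 bp
  35→43: 8 bp
  43→50: 7 bp
  50→69: 19 bp
  69→84: 15 bp
  84→88: 4 bp
  88→98: 10 bp
  98→123: 25 bp
  123→132: 9 bp
  132→1 (wrap): 142-132+1 = 11 bp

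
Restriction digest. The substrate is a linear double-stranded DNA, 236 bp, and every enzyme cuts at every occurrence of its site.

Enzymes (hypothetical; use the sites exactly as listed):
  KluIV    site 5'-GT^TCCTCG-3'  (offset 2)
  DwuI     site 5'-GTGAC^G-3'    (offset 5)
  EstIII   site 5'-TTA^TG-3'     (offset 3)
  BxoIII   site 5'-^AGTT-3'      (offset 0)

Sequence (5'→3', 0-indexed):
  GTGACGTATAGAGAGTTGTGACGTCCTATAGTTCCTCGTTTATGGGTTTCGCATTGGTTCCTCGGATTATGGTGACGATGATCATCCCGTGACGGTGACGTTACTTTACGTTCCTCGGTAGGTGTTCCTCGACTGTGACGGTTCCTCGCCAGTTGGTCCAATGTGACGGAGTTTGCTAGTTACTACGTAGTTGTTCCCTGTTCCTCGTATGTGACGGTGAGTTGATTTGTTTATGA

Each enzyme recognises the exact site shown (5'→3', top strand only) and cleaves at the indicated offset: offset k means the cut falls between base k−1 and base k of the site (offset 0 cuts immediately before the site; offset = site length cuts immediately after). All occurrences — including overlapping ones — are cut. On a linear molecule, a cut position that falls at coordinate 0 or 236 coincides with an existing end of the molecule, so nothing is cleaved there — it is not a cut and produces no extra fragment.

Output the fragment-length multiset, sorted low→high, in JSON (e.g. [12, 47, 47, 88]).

Site scan:
  KluIV GTTCCTCG/2: at [30, 56, 109, 123, 140, 199] ⇒ [32, 58, 111, 125, 142, 201]
  DwuI GTGACG/5: at [0, 17, 71, 88, 94, 134, 162, 210] ⇒ [5, 22, 76, 93, 99, 139, 167, 215]
  EstIII TTATG/3: at [39, 66, 230] ⇒ [42, 69, 233]
  BxoIII AGTT/0: at [13, 29, 150, 169, 177, 188, 219] ⇒ [13, 29, 150, 169, 177, 188, 219]

All cut coordinates (distinct, sorted): [5, 13, 22, 29, 32, 42, 58, 69, 76, 93, 99, 111, 125, 139, 142, 150, 167, 169, 177, 188, 201, 215, 219, 233]

Fragment lengths:
  [0,5): 5 bp
  [5,13): 8 bp
  [13,22): 9 bp
  [22,29): 7 bp
  [29,32): 3 bp
  [32,42): 10 bp
  [42,58): 16 bp
  [58,69): 11 bp
  [69,76): 7 bp
  [76,93): 17 bp
  [93,99): 6 bp
  [99,111): 12 bp
  [111,125): 14 bp
  [125,139): 14 bp
  [139,142): 3 bp
  [142,150): 8 bp
  [150,167): 17 bp
  [167,169): 2 bp
  [169,177): 8 bp
  [177,188): 11 bp
  [188,201): 13 bp
  [201,215): 14 bp
  [215,219): 4 bp
  [219,233): 14 bp
  [233,236): 3 bp

[2,3,3,3,4,5,6,7,7,8,8,8,9,10,11,11,12,13,14,14,14,14,16,17,17]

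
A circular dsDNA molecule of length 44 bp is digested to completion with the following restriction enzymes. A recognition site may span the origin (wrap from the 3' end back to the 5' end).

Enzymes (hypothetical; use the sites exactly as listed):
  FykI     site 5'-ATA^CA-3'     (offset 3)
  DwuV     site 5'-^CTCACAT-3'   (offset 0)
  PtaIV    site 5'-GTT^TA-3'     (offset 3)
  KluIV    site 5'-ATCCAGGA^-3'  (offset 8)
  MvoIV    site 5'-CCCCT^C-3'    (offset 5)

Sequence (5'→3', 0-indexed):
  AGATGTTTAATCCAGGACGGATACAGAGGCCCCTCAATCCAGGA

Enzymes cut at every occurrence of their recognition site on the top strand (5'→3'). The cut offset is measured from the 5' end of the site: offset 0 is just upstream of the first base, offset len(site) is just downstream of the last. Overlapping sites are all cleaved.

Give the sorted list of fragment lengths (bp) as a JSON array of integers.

Per-enzyme occurrences:
  FykI ATACA/3: at [20] ⇒ [23]
  DwuV (CTCACAT, off=0): no sites
  PtaIV GTTTA/3: at [4] ⇒ [7]
  KluIV ATCCAGGA/8: at [9, 36] ⇒ [0, 17]
  MvoIV CCCCTC/5: at [29] ⇒ [34]

Pooled cuts: [0, 7, 17, 23, 34]

Fragments:
  0→7: 7 bp
  7→17: 10 bp
  17→23: 6 bp
  23→34: 11 bp
  34→0 (wrap): 44-34+0 = 10 bp

[6,7,10,10,11]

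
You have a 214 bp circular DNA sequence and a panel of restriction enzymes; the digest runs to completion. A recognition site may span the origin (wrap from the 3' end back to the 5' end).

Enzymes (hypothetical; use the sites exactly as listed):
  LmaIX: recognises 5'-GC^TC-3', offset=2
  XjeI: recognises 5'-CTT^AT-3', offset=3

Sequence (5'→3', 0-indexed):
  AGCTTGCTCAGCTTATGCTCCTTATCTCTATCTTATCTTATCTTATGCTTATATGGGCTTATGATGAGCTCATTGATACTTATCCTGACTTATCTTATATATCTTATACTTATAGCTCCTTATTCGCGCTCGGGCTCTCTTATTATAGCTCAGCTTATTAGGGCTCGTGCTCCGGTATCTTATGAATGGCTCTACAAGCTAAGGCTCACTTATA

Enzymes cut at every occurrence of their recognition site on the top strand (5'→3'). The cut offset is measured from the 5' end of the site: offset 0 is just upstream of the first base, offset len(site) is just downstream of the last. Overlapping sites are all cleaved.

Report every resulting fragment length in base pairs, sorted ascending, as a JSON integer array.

Site scan:
  LmaIX (GCTC, off=2): starts [5, 16, 67, 114, 127, 133, 147, 162, 168, 188, 203] → cuts [7, 18, 69, 116, 129, 135, 149, 164, 170, 190, 205]
  XjeI (CTTAT, off=3): starts [11, 20, 31, 36, 41, 47, 57, 78, 88, 93, 102, 108, 118, 138, 153, 178, 208] → cuts [14, 23, 34, 39, 44, 50, 60, 81, 91, 96, 105, 111, 121, 141, 156, 181, 211]

All cut coordinates (distinct, sorted): [7, 14, 18, 23, 34, 39, 44, 50, 60, 69, 81, 91, 96, 105, 111, 116, 121, 129, 135, 141, 149, 156, 164, 170, 181, 190, 205, 211]

Fragments:
  7→14: 7 bp
  14→18: 4 bp
  18→23: 5 bp
  23→34: 11 bp
  34→39: 5 bp
  39→44: 5 bp
  44→50: 6 bp
  50→60: 10 bp
  60→69: 9 bp
  69→81: 12 bp
  81→91: 10 bp
  91→96: 5 bp
  96→105: 9 bp
  105→111: 6 bp
  111→116: 5 bp
  116→121: 5 bp
  121→129: 8 bp
  129→135: 6 bp
  135→141: 6 bp
  141→149: 8 bp
  149→156: 7 bp
  156→164: 8 bp
  164→170: 6 bp
  170→181: 11 bp
  181→190: 9 bp
  190→205: 15 bp
  205→211: 6 bp
  211→7 (wrap): 214-211+7 = 10 bp

[4,5,5,5,5,5,5,6,6,6,6,6,6,7,7,8,8,8,9,9,9,10,10,10,11,11,12,15]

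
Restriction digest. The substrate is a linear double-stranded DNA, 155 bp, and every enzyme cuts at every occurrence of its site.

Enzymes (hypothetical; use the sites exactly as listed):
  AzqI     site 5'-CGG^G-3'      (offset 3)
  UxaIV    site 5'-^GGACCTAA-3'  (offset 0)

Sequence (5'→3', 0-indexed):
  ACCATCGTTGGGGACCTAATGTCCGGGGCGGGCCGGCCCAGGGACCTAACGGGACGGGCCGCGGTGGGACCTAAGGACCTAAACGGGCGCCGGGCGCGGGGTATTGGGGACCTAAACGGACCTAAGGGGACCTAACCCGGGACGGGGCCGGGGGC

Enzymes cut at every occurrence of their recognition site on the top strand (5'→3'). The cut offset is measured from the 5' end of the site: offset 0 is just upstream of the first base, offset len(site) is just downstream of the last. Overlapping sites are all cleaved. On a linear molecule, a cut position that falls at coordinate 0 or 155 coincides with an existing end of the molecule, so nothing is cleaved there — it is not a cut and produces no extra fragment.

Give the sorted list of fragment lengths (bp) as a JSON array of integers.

Site scan:
  AzqI (CGGG, off=3): starts [23, 28, 49, 54, 83, 90, 96, 137, 142, 148] → cuts [26, 31, 52, 57, 86, 93, 99, 140, 145, 151]
  UxaIV (GGACCTAA, off=0): starts [11, 41, 66, 74, 107, 117, 127] → cuts [11, 41, 66, 74, 107, 117, 127]

Pooled cuts: [11, 26, 31, 41, 52, 57, 66, 74, 86, 93, 99, 107, 117, 127, 140, 145, 151]

Fragments:
  [0,11): 11 bp
  [11,26): 15 bp
  [26,31): 5 bp
  [31,41): 10 bp
  [41,52): 11 bp
  [52,57): 5 bp
  [57,66): 9 bp
  [66,74): 8 bp
  [74,86): 12 bp
  [86,93): 7 bp
  [93,99): 6 bp
  [99,107): 8 bp
  [107,117): 10 bp
  [117,127): 10 bp
  [127,140): 13 bp
  [140,145): 5 bp
  [145,151): 6 bp
  [151,155): 4 bp

[4,5,5,5,6,6,7,8,8,9,10,10,10,11,11,12,13,15]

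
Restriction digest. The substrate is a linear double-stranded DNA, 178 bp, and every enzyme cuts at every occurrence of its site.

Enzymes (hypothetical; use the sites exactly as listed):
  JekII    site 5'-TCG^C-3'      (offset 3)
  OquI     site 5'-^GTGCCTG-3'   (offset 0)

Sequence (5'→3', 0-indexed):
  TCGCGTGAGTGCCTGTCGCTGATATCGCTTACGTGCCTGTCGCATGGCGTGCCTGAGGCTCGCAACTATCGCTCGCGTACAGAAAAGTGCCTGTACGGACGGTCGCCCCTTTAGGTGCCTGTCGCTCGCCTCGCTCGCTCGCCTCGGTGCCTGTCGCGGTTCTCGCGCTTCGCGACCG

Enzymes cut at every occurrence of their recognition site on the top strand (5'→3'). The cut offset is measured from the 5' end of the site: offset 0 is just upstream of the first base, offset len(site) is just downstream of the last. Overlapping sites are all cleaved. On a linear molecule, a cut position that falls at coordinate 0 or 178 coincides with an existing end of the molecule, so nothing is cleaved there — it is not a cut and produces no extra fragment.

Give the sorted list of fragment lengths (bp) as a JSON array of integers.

Per-enzyme occurrences:
  JekII TCGC/3: at [0, 15, 24, 39, 59, 68, 72, 102, 121, 125, 130, 134, 138, 153, 162, 169] ⇒ [3, 18, 27, 42, 62, 71, 75, 105, 124, 128, 133, 137, 141, 156, 165, 172]
  OquI GTGCCTG/0: at [8, 32, 48, 86, 114, 146] ⇒ [8, 32, 48, 86, 114, 146]

Pooled cuts: [3, 8, 18, 27, 32, 42, 48, 62, 71, 75, 86, 105, 114, 124, 128, 133, 137, 141, 146, 156, 165, 172]

Fragment lengths:
  [0,3): 3 bp
  [3,8): 5 bp
  [8,18): 10 bp
  [18,27): 9 bp
  [27,32): 5 bp
  [32,42): 10 bp
  [42,48): 6 bp
  [48,62): 14 bp
  [62,71): 9 bp
  [71,75): 4 bp
  [75,86): 11 bp
  [86,105): 19 bp
  [105,114): 9 bp
  [114,124): 10 bp
  [124,128): 4 bp
  [128,133): 5 bp
  [133,137): 4 bp
  [137,141): 4 bp
  [141,146): 5 bp
  [146,156): 10 bp
  [156,165): 9 bp
  [165,172): 7 bp
  [172,178): 6 bp

[3,4,4,4,4,5,5,5,5,6,6,7,9,9,9,9,10,10,10,10,11,14,19]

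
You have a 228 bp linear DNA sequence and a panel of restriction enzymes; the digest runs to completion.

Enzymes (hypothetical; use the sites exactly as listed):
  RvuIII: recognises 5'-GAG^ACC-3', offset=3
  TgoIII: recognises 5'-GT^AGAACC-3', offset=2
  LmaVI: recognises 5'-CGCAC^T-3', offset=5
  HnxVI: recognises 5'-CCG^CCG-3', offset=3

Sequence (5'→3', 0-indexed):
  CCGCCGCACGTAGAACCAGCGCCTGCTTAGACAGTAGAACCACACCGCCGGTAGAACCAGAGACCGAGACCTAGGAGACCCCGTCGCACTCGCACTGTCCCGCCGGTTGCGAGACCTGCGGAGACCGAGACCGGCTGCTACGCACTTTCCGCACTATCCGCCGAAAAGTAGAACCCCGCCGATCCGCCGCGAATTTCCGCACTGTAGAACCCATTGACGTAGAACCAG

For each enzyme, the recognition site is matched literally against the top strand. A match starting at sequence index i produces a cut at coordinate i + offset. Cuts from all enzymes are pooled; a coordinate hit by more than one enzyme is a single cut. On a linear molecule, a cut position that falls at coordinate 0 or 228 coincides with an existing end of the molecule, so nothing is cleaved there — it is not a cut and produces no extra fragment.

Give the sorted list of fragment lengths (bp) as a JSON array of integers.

[3,3,5,6,6,6,6,7,8,8,8,9,9,9,9,10,10,11,12,12,15,16,16,24]

Site scan:
  RvuIII GAGACC/3: at [59, 65, 74, 110, 120, 126] ⇒ [62, 68, 77, 113, 123, 129]
  TgoIII GTAGAACC/2: at [9, 33, 50, 167, 203, 218] ⇒ [11, 35, 52, 169, 205, 220]
  LmaVI CGCACT/5: at [84, 90, 140, 149, 197] ⇒ [89, 95, 145, 154, 202]
  HnxVI CCGCCG/3: at [0, 44, 99, 157, 175, 183] ⇒ [3, 47, 102, 160, 178, 186]

All cut coordinates (distinct, sorted): [3, 11, 35, 47, 52, 62, 68, 77, 89, 95, 102, 113, 123, 129, 145, 154, 160, 169, 178, 186, 202, 205, 220]

Fragment lengths:
  [0,3): 3 bp
  [3,11): 8 bp
  [11,35): 24 bp
  [35,47): 12 bp
  [47,52): 5 bp
  [52,62): 10 bp
  [62,68): 6 bp
  [68,77): 9 bp
  [77,89): 12 bp
  [89,95): 6 bp
  [95,102): 7 bp
  [102,113): 11 bp
  [113,123): 10 bp
  [123,129): 6 bp
  [129,145): 16 bp
  [145,154): 9 bp
  [154,160): 6 bp
  [160,169): 9 bp
  [169,178): 9 bp
  [178,186): 8 bp
  [186,202): 16 bp
  [202,205): 3 bp
  [205,220): 15 bp
  [220,228): 8 bp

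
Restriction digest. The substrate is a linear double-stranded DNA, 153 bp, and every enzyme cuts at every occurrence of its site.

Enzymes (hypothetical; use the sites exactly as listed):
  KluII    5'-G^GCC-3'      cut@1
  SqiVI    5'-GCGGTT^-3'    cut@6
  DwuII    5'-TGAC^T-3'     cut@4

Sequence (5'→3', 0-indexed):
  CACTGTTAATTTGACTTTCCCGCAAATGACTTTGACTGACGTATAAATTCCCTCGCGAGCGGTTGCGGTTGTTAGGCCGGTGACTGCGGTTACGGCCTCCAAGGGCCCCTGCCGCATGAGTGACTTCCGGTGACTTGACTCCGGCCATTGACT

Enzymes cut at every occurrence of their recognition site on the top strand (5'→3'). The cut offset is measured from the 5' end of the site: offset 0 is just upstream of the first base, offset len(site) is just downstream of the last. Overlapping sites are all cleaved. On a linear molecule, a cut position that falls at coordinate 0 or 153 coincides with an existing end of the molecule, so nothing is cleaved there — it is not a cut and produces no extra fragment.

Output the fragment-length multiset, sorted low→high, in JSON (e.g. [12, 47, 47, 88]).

Per-enzyme occurrences:
  KluII GGCC/1: at [74, 93, 103, 142] ⇒ [75, 94, 104, 143]
  SqiVI GCGGTT/6: at [58, 64, 85] ⇒ [64, 70, 91]
  DwuII TGACT/4: at [11, 26, 32, 80, 120, 130, 135, 148] ⇒ [15, 30, 36, 84, 124, 134, 139, 152]

Pooled cuts: [15, 30, 36, 64, 70, 75, 84, 91, 94, 104, 124, 134, 139, 143, 152]

Fragment lengths:
  [0,15): 15 bp
  [15,30): 15 bp
  [30,36): 6 bp
  [36,64): 28 bp
  [64,70): 6 bp
  [70,75): 5 bp
  [75,84): 9 bp
  [84,91): 7 bp
  [91,94): 3 bp
  [94,104): 10 bp
  [104,124): 20 bp
  [124,134): 10 bp
  [134,139): 5 bp
  [139,143): 4 bp
  [143,152): 9 bp
  [152,153): 1 bp

[1,3,4,5,5,6,6,7,9,9,10,10,15,15,20,28]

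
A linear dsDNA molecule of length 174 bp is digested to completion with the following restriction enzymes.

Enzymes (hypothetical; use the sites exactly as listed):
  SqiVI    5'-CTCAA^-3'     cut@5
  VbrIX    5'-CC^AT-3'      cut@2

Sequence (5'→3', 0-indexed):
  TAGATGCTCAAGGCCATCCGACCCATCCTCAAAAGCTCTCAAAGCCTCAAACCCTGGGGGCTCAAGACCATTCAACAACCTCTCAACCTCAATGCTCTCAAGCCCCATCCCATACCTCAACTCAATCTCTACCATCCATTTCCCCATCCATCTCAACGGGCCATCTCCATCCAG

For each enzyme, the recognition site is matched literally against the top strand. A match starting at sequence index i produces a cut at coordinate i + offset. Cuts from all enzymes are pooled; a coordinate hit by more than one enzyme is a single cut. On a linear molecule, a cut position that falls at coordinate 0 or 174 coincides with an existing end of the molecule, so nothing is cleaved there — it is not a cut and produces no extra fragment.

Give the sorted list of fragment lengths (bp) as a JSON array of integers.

Scan for sites:
  SqiVI (CTCAA, off=5): starts [6, 27, 37, 45, 60, 81, 87, 96, 115, 120, 151] → cuts [11, 32, 42, 50, 65, 86, 92, 101, 120, 125, 156]
  VbrIX (CCAT, off=2): starts [13, 22, 67, 104, 109, 131, 135, 143, 147, 160, 166] → cuts [15, 24, 69, 106, 111, 133, 137, 145, 149, 162, 168]

Pooled cuts: [11, 15, 24, 32, 42, 50, 65, 69, 86, 92, 101, 106, 111, 120, 125, 133, 137, 145, 149, 156, 162, 168]

Fragment lengths:
  [0,11): 11 bp
  [11,15): 4 bp
  [15,24): 9 bp
  [24,32): 8 bp
  [32,42): 10 bp
  [42,50): 8 bp
  [50,65): 15 bp
  [65,69): 4 bp
  [69,86): 17 bp
  [86,92): 6 bp
  [92,101): 9 bp
  [101,106): 5 bp
  [106,111): 5 bp
  [111,120): 9 bp
  [120,125): 5 bp
  [125,133): 8 bp
  [133,137): 4 bp
  [137,145): 8 bp
  [145,149): 4 bp
  [149,156): 7 bp
  [156,162): 6 bp
  [162,168): 6 bp
  [168,174): 6 bp

[4,4,4,4,5,5,5,6,6,6,6,7,8,8,8,8,9,9,9,10,11,15,17]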